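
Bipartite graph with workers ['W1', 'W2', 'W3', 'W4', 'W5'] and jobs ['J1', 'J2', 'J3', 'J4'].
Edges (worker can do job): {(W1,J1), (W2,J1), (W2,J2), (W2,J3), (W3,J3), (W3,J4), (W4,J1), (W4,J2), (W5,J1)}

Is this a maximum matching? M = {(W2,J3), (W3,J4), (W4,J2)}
No, size 3 is not maximum

Proposed matching has size 3.
Maximum matching size for this graph: 4.

This is NOT maximum - can be improved to size 4.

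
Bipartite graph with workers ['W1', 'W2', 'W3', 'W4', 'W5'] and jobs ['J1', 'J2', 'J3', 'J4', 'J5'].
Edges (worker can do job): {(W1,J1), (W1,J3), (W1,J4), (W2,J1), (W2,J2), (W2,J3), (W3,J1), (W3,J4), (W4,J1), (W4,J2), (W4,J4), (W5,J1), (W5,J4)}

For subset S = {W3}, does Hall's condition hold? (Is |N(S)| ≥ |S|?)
Yes: |N(S)| = 2, |S| = 1

Subset S = {W3}
Neighbors N(S) = {J1, J4}

|N(S)| = 2, |S| = 1
Hall's condition: |N(S)| ≥ |S| is satisfied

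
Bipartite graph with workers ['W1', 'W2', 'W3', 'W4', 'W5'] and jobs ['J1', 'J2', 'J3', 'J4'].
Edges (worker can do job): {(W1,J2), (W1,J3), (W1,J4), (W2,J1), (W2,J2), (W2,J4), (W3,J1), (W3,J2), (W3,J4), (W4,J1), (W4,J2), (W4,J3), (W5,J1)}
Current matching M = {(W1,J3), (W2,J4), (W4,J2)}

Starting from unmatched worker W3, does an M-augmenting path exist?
Yes: W3 → J1

An M-augmenting path alternates non-matching / matching edges, starting and ending at unmatched vertices.
Path: W3 → J1
(J1 is unmatched in M, so the path is augmenting.)
Flipping edges along this path would increase |M| from 3 to 4.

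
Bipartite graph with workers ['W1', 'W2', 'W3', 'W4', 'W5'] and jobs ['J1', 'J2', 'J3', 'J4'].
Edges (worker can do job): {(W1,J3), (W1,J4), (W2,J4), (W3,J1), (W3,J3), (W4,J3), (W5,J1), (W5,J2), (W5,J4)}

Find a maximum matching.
Matching: {(W1,J4), (W3,J1), (W4,J3), (W5,J2)}

Maximum matching (size 4):
  W1 → J4
  W3 → J1
  W4 → J3
  W5 → J2

Each worker is assigned to at most one job, and each job to at most one worker.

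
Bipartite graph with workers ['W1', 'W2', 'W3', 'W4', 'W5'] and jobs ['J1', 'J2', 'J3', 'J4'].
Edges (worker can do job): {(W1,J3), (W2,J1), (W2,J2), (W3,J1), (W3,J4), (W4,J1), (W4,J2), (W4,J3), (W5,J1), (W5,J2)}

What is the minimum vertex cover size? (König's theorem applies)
Minimum vertex cover size = 4

By König's theorem: in bipartite graphs,
min vertex cover = max matching = 4

Maximum matching has size 4, so minimum vertex cover also has size 4.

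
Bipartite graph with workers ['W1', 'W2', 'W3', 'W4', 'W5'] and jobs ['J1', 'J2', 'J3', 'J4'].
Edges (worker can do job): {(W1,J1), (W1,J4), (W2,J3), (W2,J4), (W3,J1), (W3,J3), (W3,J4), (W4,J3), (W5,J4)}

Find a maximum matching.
Matching: {(W1,J1), (W3,J3), (W5,J4)}

Maximum matching (size 3):
  W1 → J1
  W3 → J3
  W5 → J4

Each worker is assigned to at most one job, and each job to at most one worker.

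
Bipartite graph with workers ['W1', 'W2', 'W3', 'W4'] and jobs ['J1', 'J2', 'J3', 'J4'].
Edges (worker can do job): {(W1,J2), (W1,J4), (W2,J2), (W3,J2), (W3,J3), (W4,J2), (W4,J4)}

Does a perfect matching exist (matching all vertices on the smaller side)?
No, maximum matching has size 3 < 4

Maximum matching has size 3, need 4 for perfect matching.
Unmatched workers: ['W2']
Unmatched jobs: ['J1']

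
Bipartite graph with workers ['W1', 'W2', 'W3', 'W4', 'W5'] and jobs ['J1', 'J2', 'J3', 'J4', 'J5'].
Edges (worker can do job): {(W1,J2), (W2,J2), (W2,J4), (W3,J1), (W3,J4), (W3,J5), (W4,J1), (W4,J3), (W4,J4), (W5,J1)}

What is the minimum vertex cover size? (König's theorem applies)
Minimum vertex cover size = 5

By König's theorem: in bipartite graphs,
min vertex cover = max matching = 5

Maximum matching has size 5, so minimum vertex cover also has size 5.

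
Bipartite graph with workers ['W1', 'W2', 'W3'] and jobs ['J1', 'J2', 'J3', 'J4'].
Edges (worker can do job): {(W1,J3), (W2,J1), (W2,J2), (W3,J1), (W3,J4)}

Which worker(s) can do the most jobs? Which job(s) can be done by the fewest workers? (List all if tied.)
Most versatile: W2, W3 (2 jobs); Least covered: J2, J3, J4 (1 workers)

Worker degrees (jobs they can do): W1:1, W2:2, W3:2
Job degrees (workers who can do it): J1:2, J2:1, J3:1, J4:1

Maximum worker degree is 2, achieved by: W2, W3
Minimum job degree is 1, achieved by: J2, J3, J4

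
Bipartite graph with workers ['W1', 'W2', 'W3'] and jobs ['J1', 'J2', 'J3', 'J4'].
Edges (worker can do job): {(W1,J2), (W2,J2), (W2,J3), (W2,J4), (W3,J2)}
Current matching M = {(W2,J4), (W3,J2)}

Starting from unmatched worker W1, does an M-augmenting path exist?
No augmenting path from W1

Alternating search from W1 reaches jobs: {J2}.
Every reachable job is already matched in M, and following those matched edges back to workers exposes no further unvisited jobs.
No M-augmenting path from W1 exists.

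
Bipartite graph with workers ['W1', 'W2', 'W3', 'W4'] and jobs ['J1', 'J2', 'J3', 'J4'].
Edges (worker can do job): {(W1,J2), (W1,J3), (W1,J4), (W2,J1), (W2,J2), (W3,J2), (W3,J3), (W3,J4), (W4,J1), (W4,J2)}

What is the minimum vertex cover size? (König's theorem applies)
Minimum vertex cover size = 4

By König's theorem: in bipartite graphs,
min vertex cover = max matching = 4

Maximum matching has size 4, so minimum vertex cover also has size 4.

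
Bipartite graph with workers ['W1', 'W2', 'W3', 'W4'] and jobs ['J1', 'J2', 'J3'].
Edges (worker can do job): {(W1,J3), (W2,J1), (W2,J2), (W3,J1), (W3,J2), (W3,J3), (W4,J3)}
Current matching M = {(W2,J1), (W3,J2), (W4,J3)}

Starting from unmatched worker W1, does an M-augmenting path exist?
No augmenting path from W1

Alternating search from W1 reaches jobs: {J3}.
Every reachable job is already matched in M, and following those matched edges back to workers exposes no further unvisited jobs.
No M-augmenting path from W1 exists.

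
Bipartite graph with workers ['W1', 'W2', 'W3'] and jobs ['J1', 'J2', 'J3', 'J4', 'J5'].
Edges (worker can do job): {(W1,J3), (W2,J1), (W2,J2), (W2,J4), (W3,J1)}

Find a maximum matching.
Matching: {(W1,J3), (W2,J4), (W3,J1)}

Maximum matching (size 3):
  W1 → J3
  W2 → J4
  W3 → J1

Each worker is assigned to at most one job, and each job to at most one worker.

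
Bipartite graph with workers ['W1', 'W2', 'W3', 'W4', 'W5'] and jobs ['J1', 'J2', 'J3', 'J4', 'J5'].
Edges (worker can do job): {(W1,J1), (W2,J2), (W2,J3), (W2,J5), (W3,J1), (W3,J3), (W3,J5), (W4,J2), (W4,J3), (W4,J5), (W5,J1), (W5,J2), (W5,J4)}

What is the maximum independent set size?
Maximum independent set = 5

By König's theorem:
- Min vertex cover = Max matching = 5
- Max independent set = Total vertices - Min vertex cover
- Max independent set = 10 - 5 = 5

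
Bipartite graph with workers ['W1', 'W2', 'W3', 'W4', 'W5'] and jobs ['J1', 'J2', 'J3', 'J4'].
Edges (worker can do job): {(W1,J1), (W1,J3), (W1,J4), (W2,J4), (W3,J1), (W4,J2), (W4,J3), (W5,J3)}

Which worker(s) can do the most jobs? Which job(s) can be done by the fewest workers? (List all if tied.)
Most versatile: W1 (3 jobs); Least covered: J2 (1 workers)

Worker degrees (jobs they can do): W1:3, W2:1, W3:1, W4:2, W5:1
Job degrees (workers who can do it): J1:2, J2:1, J3:3, J4:2

Maximum worker degree is 3, achieved by: W1
Minimum job degree is 1, achieved by: J2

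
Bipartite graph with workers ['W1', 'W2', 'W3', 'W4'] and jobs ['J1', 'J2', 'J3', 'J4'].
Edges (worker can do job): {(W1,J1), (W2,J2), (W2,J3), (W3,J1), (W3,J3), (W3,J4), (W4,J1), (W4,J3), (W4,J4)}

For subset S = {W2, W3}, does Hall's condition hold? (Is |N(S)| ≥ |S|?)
Yes: |N(S)| = 4, |S| = 2

Subset S = {W2, W3}
Neighbors N(S) = {J1, J2, J3, J4}

|N(S)| = 4, |S| = 2
Hall's condition: |N(S)| ≥ |S| is satisfied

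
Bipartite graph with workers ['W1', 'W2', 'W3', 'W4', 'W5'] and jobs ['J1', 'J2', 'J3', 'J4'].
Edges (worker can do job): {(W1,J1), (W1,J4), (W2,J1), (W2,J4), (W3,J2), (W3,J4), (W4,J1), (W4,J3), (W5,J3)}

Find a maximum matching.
Matching: {(W1,J4), (W3,J2), (W4,J1), (W5,J3)}

Maximum matching (size 4):
  W1 → J4
  W3 → J2
  W4 → J1
  W5 → J3

Each worker is assigned to at most one job, and each job to at most one worker.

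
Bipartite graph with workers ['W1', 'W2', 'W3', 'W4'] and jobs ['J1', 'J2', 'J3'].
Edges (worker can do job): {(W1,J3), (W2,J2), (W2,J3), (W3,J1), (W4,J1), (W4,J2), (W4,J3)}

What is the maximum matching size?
Maximum matching size = 3

Maximum matching: {(W1,J3), (W3,J1), (W4,J2)}
Size: 3

This assigns 3 workers to 3 distinct jobs.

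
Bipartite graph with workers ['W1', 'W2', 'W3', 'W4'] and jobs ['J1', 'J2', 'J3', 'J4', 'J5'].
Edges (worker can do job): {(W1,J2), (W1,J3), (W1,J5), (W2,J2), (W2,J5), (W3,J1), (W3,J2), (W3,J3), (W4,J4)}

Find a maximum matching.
Matching: {(W1,J2), (W2,J5), (W3,J1), (W4,J4)}

Maximum matching (size 4):
  W1 → J2
  W2 → J5
  W3 → J1
  W4 → J4

Each worker is assigned to at most one job, and each job to at most one worker.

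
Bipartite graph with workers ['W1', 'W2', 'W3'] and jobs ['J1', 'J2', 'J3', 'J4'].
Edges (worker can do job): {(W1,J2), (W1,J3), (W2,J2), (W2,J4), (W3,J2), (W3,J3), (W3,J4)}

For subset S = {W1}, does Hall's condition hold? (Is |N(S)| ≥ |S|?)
Yes: |N(S)| = 2, |S| = 1

Subset S = {W1}
Neighbors N(S) = {J2, J3}

|N(S)| = 2, |S| = 1
Hall's condition: |N(S)| ≥ |S| is satisfied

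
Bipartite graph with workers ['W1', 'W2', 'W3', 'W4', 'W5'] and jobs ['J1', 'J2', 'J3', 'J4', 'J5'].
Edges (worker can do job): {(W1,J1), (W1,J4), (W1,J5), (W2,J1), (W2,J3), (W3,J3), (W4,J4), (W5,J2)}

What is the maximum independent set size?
Maximum independent set = 5

By König's theorem:
- Min vertex cover = Max matching = 5
- Max independent set = Total vertices - Min vertex cover
- Max independent set = 10 - 5 = 5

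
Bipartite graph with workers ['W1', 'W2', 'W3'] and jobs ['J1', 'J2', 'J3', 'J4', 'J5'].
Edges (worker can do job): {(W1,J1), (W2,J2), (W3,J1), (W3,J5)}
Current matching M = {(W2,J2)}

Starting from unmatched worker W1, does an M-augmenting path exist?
Yes: W1 → J1

An M-augmenting path alternates non-matching / matching edges, starting and ending at unmatched vertices.
Path: W1 → J1
(J1 is unmatched in M, so the path is augmenting.)
Flipping edges along this path would increase |M| from 1 to 2.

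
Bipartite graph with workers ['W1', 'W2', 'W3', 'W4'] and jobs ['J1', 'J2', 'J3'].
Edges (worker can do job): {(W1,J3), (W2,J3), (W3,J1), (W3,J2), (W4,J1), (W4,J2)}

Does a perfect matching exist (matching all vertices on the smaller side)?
Yes, perfect matching exists (size 3)

Perfect matching: {(W1,J3), (W3,J2), (W4,J1)}
All 3 vertices on the smaller side are matched.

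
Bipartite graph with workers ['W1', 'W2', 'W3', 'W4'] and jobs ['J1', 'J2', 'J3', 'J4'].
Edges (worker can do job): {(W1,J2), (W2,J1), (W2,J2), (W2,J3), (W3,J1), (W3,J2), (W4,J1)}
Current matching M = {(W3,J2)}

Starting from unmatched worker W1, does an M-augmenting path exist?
Yes: W1 → J2 → W3 → J1

An M-augmenting path alternates non-matching / matching edges, starting and ending at unmatched vertices.
Path: W1 → J2 → W3 → J1
(J1 is unmatched in M, so the path is augmenting.)
Flipping edges along this path would increase |M| from 1 to 2.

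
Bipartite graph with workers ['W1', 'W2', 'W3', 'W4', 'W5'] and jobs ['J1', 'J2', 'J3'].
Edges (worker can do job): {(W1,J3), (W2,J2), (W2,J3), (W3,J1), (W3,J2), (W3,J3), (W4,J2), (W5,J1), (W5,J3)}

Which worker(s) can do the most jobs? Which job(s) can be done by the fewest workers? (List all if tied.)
Most versatile: W3 (3 jobs); Least covered: J1 (2 workers)

Worker degrees (jobs they can do): W1:1, W2:2, W3:3, W4:1, W5:2
Job degrees (workers who can do it): J1:2, J2:3, J3:4

Maximum worker degree is 3, achieved by: W3
Minimum job degree is 2, achieved by: J1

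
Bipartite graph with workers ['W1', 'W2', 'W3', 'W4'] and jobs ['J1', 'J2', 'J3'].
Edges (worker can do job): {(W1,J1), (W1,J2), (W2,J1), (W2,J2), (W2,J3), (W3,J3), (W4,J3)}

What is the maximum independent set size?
Maximum independent set = 4

By König's theorem:
- Min vertex cover = Max matching = 3
- Max independent set = Total vertices - Min vertex cover
- Max independent set = 7 - 3 = 4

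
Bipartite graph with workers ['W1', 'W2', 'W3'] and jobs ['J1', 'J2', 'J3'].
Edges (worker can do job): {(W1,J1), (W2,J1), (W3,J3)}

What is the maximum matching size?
Maximum matching size = 2

Maximum matching: {(W1,J1), (W3,J3)}
Size: 2

This assigns 2 workers to 2 distinct jobs.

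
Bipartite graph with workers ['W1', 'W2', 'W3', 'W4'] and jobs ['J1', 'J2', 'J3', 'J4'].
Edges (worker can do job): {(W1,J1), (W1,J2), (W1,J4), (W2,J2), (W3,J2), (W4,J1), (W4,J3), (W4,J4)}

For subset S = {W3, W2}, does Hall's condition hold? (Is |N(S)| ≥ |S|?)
No: |N(S)| = 1, |S| = 2

Subset S = {W3, W2}
Neighbors N(S) = {J2}

|N(S)| = 1, |S| = 2
Hall's condition: |N(S)| ≥ |S| is NOT satisfied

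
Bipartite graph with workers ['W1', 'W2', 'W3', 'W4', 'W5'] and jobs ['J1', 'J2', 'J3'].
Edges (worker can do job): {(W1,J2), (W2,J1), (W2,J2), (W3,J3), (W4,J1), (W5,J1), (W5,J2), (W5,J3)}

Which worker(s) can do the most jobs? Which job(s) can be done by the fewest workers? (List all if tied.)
Most versatile: W5 (3 jobs); Least covered: J3 (2 workers)

Worker degrees (jobs they can do): W1:1, W2:2, W3:1, W4:1, W5:3
Job degrees (workers who can do it): J1:3, J2:3, J3:2

Maximum worker degree is 3, achieved by: W5
Minimum job degree is 2, achieved by: J3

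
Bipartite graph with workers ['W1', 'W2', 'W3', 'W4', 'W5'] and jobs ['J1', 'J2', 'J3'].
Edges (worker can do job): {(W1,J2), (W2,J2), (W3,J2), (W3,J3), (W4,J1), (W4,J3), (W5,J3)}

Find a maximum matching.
Matching: {(W3,J2), (W4,J1), (W5,J3)}

Maximum matching (size 3):
  W3 → J2
  W4 → J1
  W5 → J3

Each worker is assigned to at most one job, and each job to at most one worker.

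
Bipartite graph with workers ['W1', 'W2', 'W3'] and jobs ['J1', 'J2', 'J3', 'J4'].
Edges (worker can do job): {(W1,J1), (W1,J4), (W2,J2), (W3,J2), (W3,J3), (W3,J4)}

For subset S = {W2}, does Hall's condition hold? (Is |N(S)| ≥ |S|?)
Yes: |N(S)| = 1, |S| = 1

Subset S = {W2}
Neighbors N(S) = {J2}

|N(S)| = 1, |S| = 1
Hall's condition: |N(S)| ≥ |S| is satisfied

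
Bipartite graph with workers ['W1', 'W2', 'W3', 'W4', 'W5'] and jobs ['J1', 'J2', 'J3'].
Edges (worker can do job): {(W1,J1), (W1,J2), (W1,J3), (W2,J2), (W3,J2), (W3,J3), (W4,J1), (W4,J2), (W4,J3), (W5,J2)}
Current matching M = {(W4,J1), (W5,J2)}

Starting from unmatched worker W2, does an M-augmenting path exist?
No augmenting path from W2

Alternating search from W2 reaches jobs: {J2}.
Every reachable job is already matched in M, and following those matched edges back to workers exposes no further unvisited jobs.
No M-augmenting path from W2 exists.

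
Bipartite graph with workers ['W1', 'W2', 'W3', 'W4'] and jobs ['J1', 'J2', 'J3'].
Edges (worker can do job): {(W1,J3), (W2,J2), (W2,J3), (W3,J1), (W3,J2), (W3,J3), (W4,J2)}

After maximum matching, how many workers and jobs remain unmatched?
Unmatched: 1 workers, 0 jobs

Maximum matching size: 3
Workers: 4 total, 3 matched, 1 unmatched
Jobs: 3 total, 3 matched, 0 unmatched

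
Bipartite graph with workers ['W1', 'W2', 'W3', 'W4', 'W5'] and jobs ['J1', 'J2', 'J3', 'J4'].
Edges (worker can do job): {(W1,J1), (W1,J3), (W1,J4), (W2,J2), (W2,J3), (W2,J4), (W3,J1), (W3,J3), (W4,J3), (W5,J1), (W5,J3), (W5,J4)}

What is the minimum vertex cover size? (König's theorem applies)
Minimum vertex cover size = 4

By König's theorem: in bipartite graphs,
min vertex cover = max matching = 4

Maximum matching has size 4, so minimum vertex cover also has size 4.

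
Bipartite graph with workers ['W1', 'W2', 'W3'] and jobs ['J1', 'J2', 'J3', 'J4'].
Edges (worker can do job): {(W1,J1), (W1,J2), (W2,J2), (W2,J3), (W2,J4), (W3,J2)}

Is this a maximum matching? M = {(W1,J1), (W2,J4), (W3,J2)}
Yes, size 3 is maximum

Proposed matching has size 3.
Maximum matching size for this graph: 3.

This is a maximum matching.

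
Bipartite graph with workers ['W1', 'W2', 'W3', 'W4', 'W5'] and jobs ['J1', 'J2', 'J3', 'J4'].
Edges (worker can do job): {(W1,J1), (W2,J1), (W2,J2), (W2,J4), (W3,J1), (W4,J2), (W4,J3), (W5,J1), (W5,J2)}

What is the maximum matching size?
Maximum matching size = 4

Maximum matching: {(W2,J4), (W3,J1), (W4,J3), (W5,J2)}
Size: 4

This assigns 4 workers to 4 distinct jobs.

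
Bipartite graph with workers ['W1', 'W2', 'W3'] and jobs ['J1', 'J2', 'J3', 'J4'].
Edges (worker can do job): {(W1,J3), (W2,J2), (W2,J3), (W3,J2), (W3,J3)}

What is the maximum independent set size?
Maximum independent set = 5

By König's theorem:
- Min vertex cover = Max matching = 2
- Max independent set = Total vertices - Min vertex cover
- Max independent set = 7 - 2 = 5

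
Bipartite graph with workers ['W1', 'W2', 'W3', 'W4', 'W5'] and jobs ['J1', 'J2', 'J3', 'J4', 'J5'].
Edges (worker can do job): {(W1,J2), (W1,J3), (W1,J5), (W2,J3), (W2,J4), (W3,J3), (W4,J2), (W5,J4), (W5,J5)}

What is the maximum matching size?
Maximum matching size = 4

Maximum matching: {(W2,J4), (W3,J3), (W4,J2), (W5,J5)}
Size: 4

This assigns 4 workers to 4 distinct jobs.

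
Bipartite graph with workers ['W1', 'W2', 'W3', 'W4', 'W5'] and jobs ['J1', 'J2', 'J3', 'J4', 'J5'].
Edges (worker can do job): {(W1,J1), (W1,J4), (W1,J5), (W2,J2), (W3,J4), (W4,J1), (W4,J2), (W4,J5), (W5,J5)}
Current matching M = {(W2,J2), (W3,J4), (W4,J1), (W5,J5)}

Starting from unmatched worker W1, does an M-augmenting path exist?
No augmenting path from W1

Alternating search from W1 reaches jobs: {J1, J2, J4, J5}.
Every reachable job is already matched in M, and following those matched edges back to workers exposes no further unvisited jobs.
No M-augmenting path from W1 exists.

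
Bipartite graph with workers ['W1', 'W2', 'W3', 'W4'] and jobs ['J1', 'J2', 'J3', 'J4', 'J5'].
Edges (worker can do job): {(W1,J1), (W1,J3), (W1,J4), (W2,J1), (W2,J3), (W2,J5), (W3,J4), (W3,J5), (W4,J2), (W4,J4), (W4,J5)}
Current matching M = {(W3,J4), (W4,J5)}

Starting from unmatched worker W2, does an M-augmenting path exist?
Yes: W2 → J5 → W4 → J2

An M-augmenting path alternates non-matching / matching edges, starting and ending at unmatched vertices.
Path: W2 → J5 → W4 → J2
(J2 is unmatched in M, so the path is augmenting.)
Flipping edges along this path would increase |M| from 2 to 3.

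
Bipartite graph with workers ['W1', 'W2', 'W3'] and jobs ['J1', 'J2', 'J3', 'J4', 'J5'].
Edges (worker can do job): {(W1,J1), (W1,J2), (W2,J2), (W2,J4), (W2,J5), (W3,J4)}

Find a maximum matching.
Matching: {(W1,J1), (W2,J5), (W3,J4)}

Maximum matching (size 3):
  W1 → J1
  W2 → J5
  W3 → J4

Each worker is assigned to at most one job, and each job to at most one worker.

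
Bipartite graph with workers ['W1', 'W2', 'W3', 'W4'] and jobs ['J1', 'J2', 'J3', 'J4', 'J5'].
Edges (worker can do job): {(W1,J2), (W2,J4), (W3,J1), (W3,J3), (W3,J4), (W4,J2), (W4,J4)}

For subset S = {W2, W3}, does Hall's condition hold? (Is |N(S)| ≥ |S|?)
Yes: |N(S)| = 3, |S| = 2

Subset S = {W2, W3}
Neighbors N(S) = {J1, J3, J4}

|N(S)| = 3, |S| = 2
Hall's condition: |N(S)| ≥ |S| is satisfied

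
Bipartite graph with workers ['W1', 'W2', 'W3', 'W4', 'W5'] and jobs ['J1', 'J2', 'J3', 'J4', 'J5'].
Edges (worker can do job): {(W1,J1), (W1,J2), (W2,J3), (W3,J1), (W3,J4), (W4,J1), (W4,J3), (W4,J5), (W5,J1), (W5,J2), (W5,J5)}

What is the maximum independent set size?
Maximum independent set = 5

By König's theorem:
- Min vertex cover = Max matching = 5
- Max independent set = Total vertices - Min vertex cover
- Max independent set = 10 - 5 = 5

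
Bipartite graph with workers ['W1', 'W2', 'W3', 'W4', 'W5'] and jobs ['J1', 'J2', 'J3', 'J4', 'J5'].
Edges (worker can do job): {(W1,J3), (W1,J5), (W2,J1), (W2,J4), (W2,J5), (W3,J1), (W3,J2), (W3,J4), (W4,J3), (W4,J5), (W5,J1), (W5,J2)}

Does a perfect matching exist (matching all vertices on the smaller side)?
Yes, perfect matching exists (size 5)

Perfect matching: {(W1,J5), (W2,J4), (W3,J1), (W4,J3), (W5,J2)}
All 5 vertices on the smaller side are matched.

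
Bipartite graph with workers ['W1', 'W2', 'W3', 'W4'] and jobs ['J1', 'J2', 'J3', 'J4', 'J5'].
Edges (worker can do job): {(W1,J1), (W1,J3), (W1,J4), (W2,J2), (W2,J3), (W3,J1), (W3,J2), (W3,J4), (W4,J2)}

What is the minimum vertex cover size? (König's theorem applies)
Minimum vertex cover size = 4

By König's theorem: in bipartite graphs,
min vertex cover = max matching = 4

Maximum matching has size 4, so minimum vertex cover also has size 4.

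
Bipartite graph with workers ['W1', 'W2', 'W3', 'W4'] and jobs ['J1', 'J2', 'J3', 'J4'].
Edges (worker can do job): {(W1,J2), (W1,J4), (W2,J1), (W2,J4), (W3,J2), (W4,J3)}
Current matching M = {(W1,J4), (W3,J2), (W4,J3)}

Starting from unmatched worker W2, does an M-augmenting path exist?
Yes: W2 → J1

An M-augmenting path alternates non-matching / matching edges, starting and ending at unmatched vertices.
Path: W2 → J1
(J1 is unmatched in M, so the path is augmenting.)
Flipping edges along this path would increase |M| from 3 to 4.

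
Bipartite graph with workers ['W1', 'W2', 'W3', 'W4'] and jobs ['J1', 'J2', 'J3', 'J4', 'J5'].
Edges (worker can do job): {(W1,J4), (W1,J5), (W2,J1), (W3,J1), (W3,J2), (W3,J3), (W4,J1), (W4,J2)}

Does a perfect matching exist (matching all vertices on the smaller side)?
Yes, perfect matching exists (size 4)

Perfect matching: {(W1,J5), (W2,J1), (W3,J3), (W4,J2)}
All 4 vertices on the smaller side are matched.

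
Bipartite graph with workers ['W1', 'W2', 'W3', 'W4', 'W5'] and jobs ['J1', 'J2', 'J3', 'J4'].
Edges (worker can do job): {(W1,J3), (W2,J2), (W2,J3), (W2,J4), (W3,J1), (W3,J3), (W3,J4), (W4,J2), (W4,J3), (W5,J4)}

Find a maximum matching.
Matching: {(W1,J3), (W3,J1), (W4,J2), (W5,J4)}

Maximum matching (size 4):
  W1 → J3
  W3 → J1
  W4 → J2
  W5 → J4

Each worker is assigned to at most one job, and each job to at most one worker.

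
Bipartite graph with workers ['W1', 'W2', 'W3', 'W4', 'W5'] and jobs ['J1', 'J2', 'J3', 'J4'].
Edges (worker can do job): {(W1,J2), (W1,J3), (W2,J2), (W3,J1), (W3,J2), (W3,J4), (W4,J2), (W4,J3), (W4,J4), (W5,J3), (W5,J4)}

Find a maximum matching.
Matching: {(W1,J3), (W3,J1), (W4,J2), (W5,J4)}

Maximum matching (size 4):
  W1 → J3
  W3 → J1
  W4 → J2
  W5 → J4

Each worker is assigned to at most one job, and each job to at most one worker.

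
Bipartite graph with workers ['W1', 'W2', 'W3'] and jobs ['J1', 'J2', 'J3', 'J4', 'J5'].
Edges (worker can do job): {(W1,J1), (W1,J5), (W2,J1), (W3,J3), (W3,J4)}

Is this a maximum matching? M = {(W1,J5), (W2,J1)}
No, size 2 is not maximum

Proposed matching has size 2.
Maximum matching size for this graph: 3.

This is NOT maximum - can be improved to size 3.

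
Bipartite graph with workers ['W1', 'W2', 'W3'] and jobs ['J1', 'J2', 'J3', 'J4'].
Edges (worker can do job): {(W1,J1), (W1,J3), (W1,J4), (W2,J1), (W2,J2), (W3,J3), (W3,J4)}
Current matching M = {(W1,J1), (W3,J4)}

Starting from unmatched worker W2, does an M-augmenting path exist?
Yes: W2 → J2

An M-augmenting path alternates non-matching / matching edges, starting and ending at unmatched vertices.
Path: W2 → J2
(J2 is unmatched in M, so the path is augmenting.)
Flipping edges along this path would increase |M| from 2 to 3.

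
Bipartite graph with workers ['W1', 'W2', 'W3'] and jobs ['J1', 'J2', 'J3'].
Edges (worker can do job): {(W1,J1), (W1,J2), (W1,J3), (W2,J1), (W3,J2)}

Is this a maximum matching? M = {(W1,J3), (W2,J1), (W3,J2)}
Yes, size 3 is maximum

Proposed matching has size 3.
Maximum matching size for this graph: 3.

This is a maximum matching.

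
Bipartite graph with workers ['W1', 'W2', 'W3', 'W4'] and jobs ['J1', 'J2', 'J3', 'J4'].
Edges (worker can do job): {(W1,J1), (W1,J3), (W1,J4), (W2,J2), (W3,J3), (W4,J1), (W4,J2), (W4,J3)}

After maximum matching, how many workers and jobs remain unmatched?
Unmatched: 0 workers, 0 jobs

Maximum matching size: 4
Workers: 4 total, 4 matched, 0 unmatched
Jobs: 4 total, 4 matched, 0 unmatched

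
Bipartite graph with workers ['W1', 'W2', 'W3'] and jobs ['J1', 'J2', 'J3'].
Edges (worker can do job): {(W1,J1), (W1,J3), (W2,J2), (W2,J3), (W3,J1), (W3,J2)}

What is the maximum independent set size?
Maximum independent set = 3

By König's theorem:
- Min vertex cover = Max matching = 3
- Max independent set = Total vertices - Min vertex cover
- Max independent set = 6 - 3 = 3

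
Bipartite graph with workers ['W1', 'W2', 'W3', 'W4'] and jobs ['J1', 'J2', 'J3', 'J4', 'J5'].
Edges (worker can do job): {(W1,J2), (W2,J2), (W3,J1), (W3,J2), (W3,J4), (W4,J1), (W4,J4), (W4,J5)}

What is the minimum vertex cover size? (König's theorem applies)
Minimum vertex cover size = 3

By König's theorem: in bipartite graphs,
min vertex cover = max matching = 3

Maximum matching has size 3, so minimum vertex cover also has size 3.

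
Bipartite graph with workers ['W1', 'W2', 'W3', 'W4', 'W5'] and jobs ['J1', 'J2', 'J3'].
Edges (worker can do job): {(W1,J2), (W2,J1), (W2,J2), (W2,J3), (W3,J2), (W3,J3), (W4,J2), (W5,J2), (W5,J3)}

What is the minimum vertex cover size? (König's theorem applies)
Minimum vertex cover size = 3

By König's theorem: in bipartite graphs,
min vertex cover = max matching = 3

Maximum matching has size 3, so minimum vertex cover also has size 3.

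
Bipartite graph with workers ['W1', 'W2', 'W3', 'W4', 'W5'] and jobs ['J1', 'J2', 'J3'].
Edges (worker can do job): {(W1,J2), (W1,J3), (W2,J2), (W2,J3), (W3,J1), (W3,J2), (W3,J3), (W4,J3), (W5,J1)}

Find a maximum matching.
Matching: {(W3,J2), (W4,J3), (W5,J1)}

Maximum matching (size 3):
  W3 → J2
  W4 → J3
  W5 → J1

Each worker is assigned to at most one job, and each job to at most one worker.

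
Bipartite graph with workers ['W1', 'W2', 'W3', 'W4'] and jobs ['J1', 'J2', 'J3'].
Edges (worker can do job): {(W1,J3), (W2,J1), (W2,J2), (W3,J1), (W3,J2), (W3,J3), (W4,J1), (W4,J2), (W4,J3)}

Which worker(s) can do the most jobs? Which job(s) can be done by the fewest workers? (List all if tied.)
Most versatile: W3, W4 (3 jobs); Least covered: J1, J2, J3 (3 workers)

Worker degrees (jobs they can do): W1:1, W2:2, W3:3, W4:3
Job degrees (workers who can do it): J1:3, J2:3, J3:3

Maximum worker degree is 3, achieved by: W3, W4
Minimum job degree is 3, achieved by: J1, J2, J3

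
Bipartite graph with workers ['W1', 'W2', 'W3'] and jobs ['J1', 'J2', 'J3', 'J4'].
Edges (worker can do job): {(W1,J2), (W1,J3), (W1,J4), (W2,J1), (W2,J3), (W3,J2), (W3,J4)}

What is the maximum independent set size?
Maximum independent set = 4

By König's theorem:
- Min vertex cover = Max matching = 3
- Max independent set = Total vertices - Min vertex cover
- Max independent set = 7 - 3 = 4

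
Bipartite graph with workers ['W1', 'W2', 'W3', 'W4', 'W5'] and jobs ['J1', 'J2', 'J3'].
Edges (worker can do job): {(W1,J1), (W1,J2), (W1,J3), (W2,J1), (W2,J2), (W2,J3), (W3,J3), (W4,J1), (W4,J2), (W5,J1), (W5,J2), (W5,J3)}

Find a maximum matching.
Matching: {(W3,J3), (W4,J1), (W5,J2)}

Maximum matching (size 3):
  W3 → J3
  W4 → J1
  W5 → J2

Each worker is assigned to at most one job, and each job to at most one worker.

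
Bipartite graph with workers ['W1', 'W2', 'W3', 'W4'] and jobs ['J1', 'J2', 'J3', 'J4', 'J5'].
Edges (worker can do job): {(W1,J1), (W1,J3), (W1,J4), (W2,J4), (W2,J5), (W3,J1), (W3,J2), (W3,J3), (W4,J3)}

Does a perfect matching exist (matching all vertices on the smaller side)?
Yes, perfect matching exists (size 4)

Perfect matching: {(W1,J1), (W2,J4), (W3,J2), (W4,J3)}
All 4 vertices on the smaller side are matched.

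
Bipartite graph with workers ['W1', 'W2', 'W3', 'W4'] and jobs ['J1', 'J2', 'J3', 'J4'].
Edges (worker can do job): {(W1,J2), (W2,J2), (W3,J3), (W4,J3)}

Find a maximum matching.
Matching: {(W1,J2), (W4,J3)}

Maximum matching (size 2):
  W1 → J2
  W4 → J3

Each worker is assigned to at most one job, and each job to at most one worker.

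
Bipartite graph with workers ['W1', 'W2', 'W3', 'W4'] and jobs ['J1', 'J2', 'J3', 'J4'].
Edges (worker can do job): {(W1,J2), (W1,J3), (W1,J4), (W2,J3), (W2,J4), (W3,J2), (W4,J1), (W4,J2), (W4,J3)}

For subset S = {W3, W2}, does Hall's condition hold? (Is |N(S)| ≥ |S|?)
Yes: |N(S)| = 3, |S| = 2

Subset S = {W3, W2}
Neighbors N(S) = {J2, J3, J4}

|N(S)| = 3, |S| = 2
Hall's condition: |N(S)| ≥ |S| is satisfied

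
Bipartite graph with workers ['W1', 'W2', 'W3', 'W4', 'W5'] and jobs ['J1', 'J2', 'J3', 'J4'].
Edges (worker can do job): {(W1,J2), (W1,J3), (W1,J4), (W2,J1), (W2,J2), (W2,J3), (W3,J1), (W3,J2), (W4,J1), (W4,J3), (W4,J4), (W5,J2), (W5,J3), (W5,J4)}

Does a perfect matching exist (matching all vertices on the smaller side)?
Yes, perfect matching exists (size 4)

Perfect matching: {(W1,J2), (W3,J1), (W4,J3), (W5,J4)}
All 4 vertices on the smaller side are matched.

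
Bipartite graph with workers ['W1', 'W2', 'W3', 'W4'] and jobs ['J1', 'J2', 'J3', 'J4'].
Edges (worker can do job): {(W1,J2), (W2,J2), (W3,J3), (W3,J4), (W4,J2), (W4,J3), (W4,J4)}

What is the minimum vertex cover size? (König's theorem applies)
Minimum vertex cover size = 3

By König's theorem: in bipartite graphs,
min vertex cover = max matching = 3

Maximum matching has size 3, so minimum vertex cover also has size 3.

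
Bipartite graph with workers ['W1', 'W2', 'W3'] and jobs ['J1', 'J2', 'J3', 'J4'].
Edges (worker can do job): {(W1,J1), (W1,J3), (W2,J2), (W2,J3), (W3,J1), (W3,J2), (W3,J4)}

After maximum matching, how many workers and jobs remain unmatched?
Unmatched: 0 workers, 1 jobs

Maximum matching size: 3
Workers: 3 total, 3 matched, 0 unmatched
Jobs: 4 total, 3 matched, 1 unmatched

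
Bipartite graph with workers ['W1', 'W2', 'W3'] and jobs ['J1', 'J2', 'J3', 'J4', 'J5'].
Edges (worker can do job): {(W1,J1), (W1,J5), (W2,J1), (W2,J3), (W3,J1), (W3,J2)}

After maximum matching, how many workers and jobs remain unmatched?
Unmatched: 0 workers, 2 jobs

Maximum matching size: 3
Workers: 3 total, 3 matched, 0 unmatched
Jobs: 5 total, 3 matched, 2 unmatched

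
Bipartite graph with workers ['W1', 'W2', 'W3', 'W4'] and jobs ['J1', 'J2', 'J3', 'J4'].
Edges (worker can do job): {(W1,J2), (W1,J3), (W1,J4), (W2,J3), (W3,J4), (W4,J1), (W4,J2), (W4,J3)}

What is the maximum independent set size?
Maximum independent set = 4

By König's theorem:
- Min vertex cover = Max matching = 4
- Max independent set = Total vertices - Min vertex cover
- Max independent set = 8 - 4 = 4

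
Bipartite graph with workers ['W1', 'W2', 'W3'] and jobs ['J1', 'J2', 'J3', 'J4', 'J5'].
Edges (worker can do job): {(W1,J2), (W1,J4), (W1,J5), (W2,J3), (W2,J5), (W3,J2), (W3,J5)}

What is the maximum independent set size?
Maximum independent set = 5

By König's theorem:
- Min vertex cover = Max matching = 3
- Max independent set = Total vertices - Min vertex cover
- Max independent set = 8 - 3 = 5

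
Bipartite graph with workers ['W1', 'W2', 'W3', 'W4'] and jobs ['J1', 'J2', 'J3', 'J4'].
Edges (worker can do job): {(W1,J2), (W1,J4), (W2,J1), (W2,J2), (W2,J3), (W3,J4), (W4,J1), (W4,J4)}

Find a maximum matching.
Matching: {(W1,J2), (W2,J3), (W3,J4), (W4,J1)}

Maximum matching (size 4):
  W1 → J2
  W2 → J3
  W3 → J4
  W4 → J1

Each worker is assigned to at most one job, and each job to at most one worker.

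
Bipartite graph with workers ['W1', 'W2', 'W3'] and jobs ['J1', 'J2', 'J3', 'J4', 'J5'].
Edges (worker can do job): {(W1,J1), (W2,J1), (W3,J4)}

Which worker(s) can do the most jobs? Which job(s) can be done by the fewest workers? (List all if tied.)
Most versatile: W1, W2, W3 (1 jobs); Least covered: J2, J3, J5 (0 workers)

Worker degrees (jobs they can do): W1:1, W2:1, W3:1
Job degrees (workers who can do it): J1:2, J2:0, J3:0, J4:1, J5:0

Maximum worker degree is 1, achieved by: W1, W2, W3
Minimum job degree is 0, achieved by: J2, J3, J5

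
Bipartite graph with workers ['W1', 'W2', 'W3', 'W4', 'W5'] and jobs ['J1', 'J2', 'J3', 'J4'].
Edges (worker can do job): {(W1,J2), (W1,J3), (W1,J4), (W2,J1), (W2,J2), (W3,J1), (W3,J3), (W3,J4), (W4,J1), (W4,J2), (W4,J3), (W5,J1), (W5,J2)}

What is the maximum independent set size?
Maximum independent set = 5

By König's theorem:
- Min vertex cover = Max matching = 4
- Max independent set = Total vertices - Min vertex cover
- Max independent set = 9 - 4 = 5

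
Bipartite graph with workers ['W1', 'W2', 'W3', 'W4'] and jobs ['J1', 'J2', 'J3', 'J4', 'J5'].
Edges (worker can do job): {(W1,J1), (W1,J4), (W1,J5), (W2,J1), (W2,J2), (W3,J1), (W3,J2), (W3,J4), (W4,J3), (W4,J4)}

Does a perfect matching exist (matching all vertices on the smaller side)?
Yes, perfect matching exists (size 4)

Perfect matching: {(W1,J1), (W2,J2), (W3,J4), (W4,J3)}
All 4 vertices on the smaller side are matched.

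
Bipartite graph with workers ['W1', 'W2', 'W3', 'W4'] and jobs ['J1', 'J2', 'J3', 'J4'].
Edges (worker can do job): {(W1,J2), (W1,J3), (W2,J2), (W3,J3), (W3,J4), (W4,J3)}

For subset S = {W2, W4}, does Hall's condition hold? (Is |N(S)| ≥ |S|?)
Yes: |N(S)| = 2, |S| = 2

Subset S = {W2, W4}
Neighbors N(S) = {J2, J3}

|N(S)| = 2, |S| = 2
Hall's condition: |N(S)| ≥ |S| is satisfied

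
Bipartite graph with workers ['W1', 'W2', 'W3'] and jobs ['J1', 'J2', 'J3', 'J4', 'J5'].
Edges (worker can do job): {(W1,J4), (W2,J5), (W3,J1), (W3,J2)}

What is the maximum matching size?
Maximum matching size = 3

Maximum matching: {(W1,J4), (W2,J5), (W3,J1)}
Size: 3

This assigns 3 workers to 3 distinct jobs.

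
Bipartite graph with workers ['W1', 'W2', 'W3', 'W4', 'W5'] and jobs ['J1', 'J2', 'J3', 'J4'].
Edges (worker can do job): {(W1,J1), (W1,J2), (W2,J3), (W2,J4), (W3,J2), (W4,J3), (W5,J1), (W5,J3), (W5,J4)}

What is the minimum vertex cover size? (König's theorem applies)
Minimum vertex cover size = 4

By König's theorem: in bipartite graphs,
min vertex cover = max matching = 4

Maximum matching has size 4, so minimum vertex cover also has size 4.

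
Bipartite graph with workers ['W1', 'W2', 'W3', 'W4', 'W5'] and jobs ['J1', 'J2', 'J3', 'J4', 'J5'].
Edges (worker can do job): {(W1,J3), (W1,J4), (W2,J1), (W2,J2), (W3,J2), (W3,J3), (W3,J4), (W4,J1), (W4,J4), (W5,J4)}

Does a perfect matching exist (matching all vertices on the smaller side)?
No, maximum matching has size 4 < 5

Maximum matching has size 4, need 5 for perfect matching.
Unmatched workers: ['W1']
Unmatched jobs: ['J5']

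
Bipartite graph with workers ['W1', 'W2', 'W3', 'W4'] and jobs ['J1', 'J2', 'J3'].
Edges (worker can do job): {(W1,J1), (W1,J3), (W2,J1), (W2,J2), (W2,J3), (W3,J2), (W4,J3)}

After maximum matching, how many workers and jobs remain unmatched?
Unmatched: 1 workers, 0 jobs

Maximum matching size: 3
Workers: 4 total, 3 matched, 1 unmatched
Jobs: 3 total, 3 matched, 0 unmatched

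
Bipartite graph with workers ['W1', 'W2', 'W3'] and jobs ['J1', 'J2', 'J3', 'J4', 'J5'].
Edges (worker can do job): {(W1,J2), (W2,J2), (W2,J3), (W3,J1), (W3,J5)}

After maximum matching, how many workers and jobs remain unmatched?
Unmatched: 0 workers, 2 jobs

Maximum matching size: 3
Workers: 3 total, 3 matched, 0 unmatched
Jobs: 5 total, 3 matched, 2 unmatched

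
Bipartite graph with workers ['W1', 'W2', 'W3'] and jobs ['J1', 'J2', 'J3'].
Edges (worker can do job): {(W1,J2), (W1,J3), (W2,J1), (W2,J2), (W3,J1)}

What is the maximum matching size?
Maximum matching size = 3

Maximum matching: {(W1,J3), (W2,J2), (W3,J1)}
Size: 3

This assigns 3 workers to 3 distinct jobs.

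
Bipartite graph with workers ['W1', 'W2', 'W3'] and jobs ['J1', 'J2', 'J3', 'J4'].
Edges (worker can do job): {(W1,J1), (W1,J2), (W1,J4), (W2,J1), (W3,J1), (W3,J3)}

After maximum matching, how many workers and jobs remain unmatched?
Unmatched: 0 workers, 1 jobs

Maximum matching size: 3
Workers: 3 total, 3 matched, 0 unmatched
Jobs: 4 total, 3 matched, 1 unmatched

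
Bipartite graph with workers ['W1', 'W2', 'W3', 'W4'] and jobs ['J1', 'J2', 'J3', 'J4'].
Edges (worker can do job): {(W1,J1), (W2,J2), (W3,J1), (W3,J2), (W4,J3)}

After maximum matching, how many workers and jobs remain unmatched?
Unmatched: 1 workers, 1 jobs

Maximum matching size: 3
Workers: 4 total, 3 matched, 1 unmatched
Jobs: 4 total, 3 matched, 1 unmatched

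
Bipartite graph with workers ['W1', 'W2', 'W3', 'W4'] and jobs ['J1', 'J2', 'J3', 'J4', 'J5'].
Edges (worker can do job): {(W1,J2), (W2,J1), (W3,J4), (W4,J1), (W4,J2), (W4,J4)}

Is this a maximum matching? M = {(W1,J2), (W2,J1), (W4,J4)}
Yes, size 3 is maximum

Proposed matching has size 3.
Maximum matching size for this graph: 3.

This is a maximum matching.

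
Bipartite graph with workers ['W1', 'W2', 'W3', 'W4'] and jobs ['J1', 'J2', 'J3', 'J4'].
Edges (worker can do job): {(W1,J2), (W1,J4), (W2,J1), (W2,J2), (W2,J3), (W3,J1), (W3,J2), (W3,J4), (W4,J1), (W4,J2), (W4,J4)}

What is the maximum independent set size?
Maximum independent set = 4

By König's theorem:
- Min vertex cover = Max matching = 4
- Max independent set = Total vertices - Min vertex cover
- Max independent set = 8 - 4 = 4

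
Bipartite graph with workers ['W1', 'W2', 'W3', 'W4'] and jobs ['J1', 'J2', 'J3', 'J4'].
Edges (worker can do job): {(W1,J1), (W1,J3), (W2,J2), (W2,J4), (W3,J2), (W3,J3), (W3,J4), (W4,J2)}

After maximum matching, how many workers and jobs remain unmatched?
Unmatched: 0 workers, 0 jobs

Maximum matching size: 4
Workers: 4 total, 4 matched, 0 unmatched
Jobs: 4 total, 4 matched, 0 unmatched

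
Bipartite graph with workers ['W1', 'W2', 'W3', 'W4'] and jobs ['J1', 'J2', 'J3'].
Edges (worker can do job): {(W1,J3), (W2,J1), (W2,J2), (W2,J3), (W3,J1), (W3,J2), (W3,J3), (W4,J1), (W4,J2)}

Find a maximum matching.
Matching: {(W2,J2), (W3,J3), (W4,J1)}

Maximum matching (size 3):
  W2 → J2
  W3 → J3
  W4 → J1

Each worker is assigned to at most one job, and each job to at most one worker.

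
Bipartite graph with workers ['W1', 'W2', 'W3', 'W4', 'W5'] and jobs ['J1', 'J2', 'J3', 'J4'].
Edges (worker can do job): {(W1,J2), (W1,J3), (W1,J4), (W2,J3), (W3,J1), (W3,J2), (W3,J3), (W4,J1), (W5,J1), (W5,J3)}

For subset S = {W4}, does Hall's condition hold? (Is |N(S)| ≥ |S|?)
Yes: |N(S)| = 1, |S| = 1

Subset S = {W4}
Neighbors N(S) = {J1}

|N(S)| = 1, |S| = 1
Hall's condition: |N(S)| ≥ |S| is satisfied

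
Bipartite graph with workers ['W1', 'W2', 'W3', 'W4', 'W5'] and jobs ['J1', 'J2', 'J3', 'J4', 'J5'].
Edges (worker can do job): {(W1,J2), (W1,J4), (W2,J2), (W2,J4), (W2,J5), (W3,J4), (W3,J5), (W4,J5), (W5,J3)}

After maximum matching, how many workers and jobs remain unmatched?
Unmatched: 1 workers, 1 jobs

Maximum matching size: 4
Workers: 5 total, 4 matched, 1 unmatched
Jobs: 5 total, 4 matched, 1 unmatched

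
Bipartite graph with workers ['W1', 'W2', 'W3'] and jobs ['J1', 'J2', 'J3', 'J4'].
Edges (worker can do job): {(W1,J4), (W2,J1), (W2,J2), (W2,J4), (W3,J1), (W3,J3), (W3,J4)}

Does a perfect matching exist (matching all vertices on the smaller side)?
Yes, perfect matching exists (size 3)

Perfect matching: {(W1,J4), (W2,J2), (W3,J3)}
All 3 vertices on the smaller side are matched.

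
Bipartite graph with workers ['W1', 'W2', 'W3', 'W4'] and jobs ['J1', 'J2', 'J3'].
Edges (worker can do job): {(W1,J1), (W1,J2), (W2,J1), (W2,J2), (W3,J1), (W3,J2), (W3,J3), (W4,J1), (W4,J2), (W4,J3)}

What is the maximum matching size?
Maximum matching size = 3

Maximum matching: {(W1,J1), (W3,J2), (W4,J3)}
Size: 3

This assigns 3 workers to 3 distinct jobs.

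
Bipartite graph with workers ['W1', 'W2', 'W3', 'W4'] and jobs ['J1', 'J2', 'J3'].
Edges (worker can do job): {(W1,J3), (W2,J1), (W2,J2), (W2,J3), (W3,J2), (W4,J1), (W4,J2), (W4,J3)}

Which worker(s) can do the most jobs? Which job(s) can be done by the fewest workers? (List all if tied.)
Most versatile: W2, W4 (3 jobs); Least covered: J1 (2 workers)

Worker degrees (jobs they can do): W1:1, W2:3, W3:1, W4:3
Job degrees (workers who can do it): J1:2, J2:3, J3:3

Maximum worker degree is 3, achieved by: W2, W4
Minimum job degree is 2, achieved by: J1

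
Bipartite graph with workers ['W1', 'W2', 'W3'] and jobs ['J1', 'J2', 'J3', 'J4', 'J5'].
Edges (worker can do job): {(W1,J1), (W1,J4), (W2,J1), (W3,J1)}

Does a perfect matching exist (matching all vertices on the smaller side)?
No, maximum matching has size 2 < 3

Maximum matching has size 2, need 3 for perfect matching.
Unmatched workers: ['W2']
Unmatched jobs: ['J3', 'J5', 'J2']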